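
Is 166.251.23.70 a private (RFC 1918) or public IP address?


RFC 1918 private ranges:
  10.0.0.0/8 (10.0.0.0 - 10.255.255.255)
  172.16.0.0/12 (172.16.0.0 - 172.31.255.255)
  192.168.0.0/16 (192.168.0.0 - 192.168.255.255)
Public (not in any RFC 1918 range)


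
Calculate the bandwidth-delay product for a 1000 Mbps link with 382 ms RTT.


BDP = bandwidth * RTT
= 1000 Mbps * 382 ms
= 1000 * 1e6 * 382 / 1000 bits
= 382000000 bits
= 47750000 bytes
= 46630.8594 KB
BDP = 382000000 bits (47750000 bytes)


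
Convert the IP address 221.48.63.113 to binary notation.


221 = 11011101
48 = 00110000
63 = 00111111
113 = 01110001
Binary: 11011101.00110000.00111111.01110001


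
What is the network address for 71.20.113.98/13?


IP:   01000111.00010100.01110001.01100010
Mask: 11111111.11111000.00000000.00000000
AND operation:
Net:  01000111.00010000.00000000.00000000
Network: 71.16.0.0/13


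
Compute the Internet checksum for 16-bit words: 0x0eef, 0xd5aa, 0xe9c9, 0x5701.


Sum all words (with carry folding):
+ 0x0eef = 0x0eef
+ 0xd5aa = 0xe499
+ 0xe9c9 = 0xce63
+ 0x5701 = 0x2565
One's complement: ~0x2565
Checksum = 0xda9a


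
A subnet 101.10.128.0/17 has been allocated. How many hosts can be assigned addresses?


Host bits = 32 - 17 = 15
Total addresses = 2^15 = 32768
Usable = total - 2 (network and broadcast)
Usable hosts: 32766


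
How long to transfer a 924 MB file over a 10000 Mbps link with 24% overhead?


Effective throughput = 10000 * (1 - 24/100) = 7600 Mbps
File size in Mb = 924 * 8 = 7392 Mb
Time = 7392 / 7600
Time = 0.9726 seconds


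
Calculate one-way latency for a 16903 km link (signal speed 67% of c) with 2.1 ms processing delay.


Speed = 0.67 * 3e5 km/s = 201000 km/s
Propagation delay = 16903 / 201000 = 0.0841 s = 84.0945 ms
Processing delay = 2.1 ms
Total one-way latency = 86.1945 ms


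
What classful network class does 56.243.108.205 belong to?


First octet: 56
Binary: 00111000
0xxxxxxx -> Class A (1-126)
Class A, default mask 255.0.0.0 (/8)


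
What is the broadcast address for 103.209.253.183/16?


Network: 103.209.0.0/16
Host bits = 16
Set all host bits to 1:
Broadcast: 103.209.255.255


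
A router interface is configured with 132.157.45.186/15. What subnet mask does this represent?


/15 means 15 network bits, 17 host bits
Binary: 11111111111111100000000000000000
Mask: 255.254.0.0


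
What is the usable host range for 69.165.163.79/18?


Network: 69.165.128.0
Broadcast: 69.165.191.255
First usable = network + 1
Last usable = broadcast - 1
Range: 69.165.128.1 to 69.165.191.254


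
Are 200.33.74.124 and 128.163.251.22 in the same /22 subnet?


Mask: 255.255.252.0
200.33.74.124 AND mask = 200.33.72.0
128.163.251.22 AND mask = 128.163.248.0
No, different subnets (200.33.72.0 vs 128.163.248.0)


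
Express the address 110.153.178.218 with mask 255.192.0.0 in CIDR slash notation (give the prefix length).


Binary: 11111111.11000000.00000000.00000000
Count leading 1s
Prefix: /10


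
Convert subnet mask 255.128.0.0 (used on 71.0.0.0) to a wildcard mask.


Subnet mask: 255.128.0.0
Wildcard = 255.255.255.255 - subnet mask
255 - 255 = 0
255 - 128 = 127
255 - 0 = 255
255 - 0 = 255
Wildcard: 0.127.255.255


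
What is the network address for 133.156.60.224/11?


IP:   10000101.10011100.00111100.11100000
Mask: 11111111.11100000.00000000.00000000
AND operation:
Net:  10000101.10000000.00000000.00000000
Network: 133.128.0.0/11


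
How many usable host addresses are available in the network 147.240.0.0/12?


Host bits = 32 - 12 = 20
Total addresses = 2^20 = 1048576
Usable = total - 2 (network and broadcast)
Usable hosts: 1048574


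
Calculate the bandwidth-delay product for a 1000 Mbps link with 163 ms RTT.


BDP = bandwidth * RTT
= 1000 Mbps * 163 ms
= 1000 * 1e6 * 163 / 1000 bits
= 163000000 bits
= 20375000 bytes
= 19897.4609 KB
BDP = 163000000 bits (20375000 bytes)


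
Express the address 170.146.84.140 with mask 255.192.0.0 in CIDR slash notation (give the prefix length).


Binary: 11111111.11000000.00000000.00000000
Count leading 1s
Prefix: /10


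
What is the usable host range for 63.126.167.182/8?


Network: 63.0.0.0
Broadcast: 63.255.255.255
First usable = network + 1
Last usable = broadcast - 1
Range: 63.0.0.1 to 63.255.255.254


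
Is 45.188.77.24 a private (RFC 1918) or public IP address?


RFC 1918 private ranges:
  10.0.0.0/8 (10.0.0.0 - 10.255.255.255)
  172.16.0.0/12 (172.16.0.0 - 172.31.255.255)
  192.168.0.0/16 (192.168.0.0 - 192.168.255.255)
Public (not in any RFC 1918 range)


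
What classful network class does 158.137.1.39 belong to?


First octet: 158
Binary: 10011110
10xxxxxx -> Class B (128-191)
Class B, default mask 255.255.0.0 (/16)


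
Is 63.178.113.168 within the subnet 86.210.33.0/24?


Subnet network: 86.210.33.0
Test IP AND mask: 63.178.113.0
No, 63.178.113.168 is not in 86.210.33.0/24


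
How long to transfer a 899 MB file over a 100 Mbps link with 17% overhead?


Effective throughput = 100 * (1 - 17/100) = 83 Mbps
File size in Mb = 899 * 8 = 7192 Mb
Time = 7192 / 83
Time = 86.6506 seconds


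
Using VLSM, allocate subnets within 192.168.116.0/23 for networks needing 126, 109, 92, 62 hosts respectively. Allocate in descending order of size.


126 hosts -> /25 (126 usable): 192.168.116.0/25
109 hosts -> /25 (126 usable): 192.168.116.128/25
92 hosts -> /25 (126 usable): 192.168.117.0/25
62 hosts -> /26 (62 usable): 192.168.117.128/26
Allocation: 192.168.116.0/25 (126 hosts, 126 usable); 192.168.116.128/25 (109 hosts, 126 usable); 192.168.117.0/25 (92 hosts, 126 usable); 192.168.117.128/26 (62 hosts, 62 usable)


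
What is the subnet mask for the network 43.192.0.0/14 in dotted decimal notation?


/14 means 14 network bits, 18 host bits
Binary: 11111111111111000000000000000000
Mask: 255.252.0.0


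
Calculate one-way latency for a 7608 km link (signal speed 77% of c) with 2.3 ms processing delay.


Speed = 0.77 * 3e5 km/s = 231000 km/s
Propagation delay = 7608 / 231000 = 0.0329 s = 32.9351 ms
Processing delay = 2.3 ms
Total one-way latency = 35.2351 ms


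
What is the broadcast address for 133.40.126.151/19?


Network: 133.40.96.0/19
Host bits = 13
Set all host bits to 1:
Broadcast: 133.40.127.255


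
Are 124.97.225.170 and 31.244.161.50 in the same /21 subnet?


Mask: 255.255.248.0
124.97.225.170 AND mask = 124.97.224.0
31.244.161.50 AND mask = 31.244.160.0
No, different subnets (124.97.224.0 vs 31.244.160.0)


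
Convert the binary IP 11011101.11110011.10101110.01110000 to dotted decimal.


11011101 = 221
11110011 = 243
10101110 = 174
01110000 = 112
IP: 221.243.174.112


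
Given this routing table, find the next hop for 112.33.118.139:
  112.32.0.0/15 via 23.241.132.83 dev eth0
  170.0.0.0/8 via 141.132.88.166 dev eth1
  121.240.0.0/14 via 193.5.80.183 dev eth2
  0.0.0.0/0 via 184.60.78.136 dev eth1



Longest prefix match for 112.33.118.139:
  /15 112.32.0.0: MATCH
  /8 170.0.0.0: no
  /14 121.240.0.0: no
  /0 0.0.0.0: MATCH
Selected: next-hop 23.241.132.83 via eth0 (matched /15)


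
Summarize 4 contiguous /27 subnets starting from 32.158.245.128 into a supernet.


Original prefix: /27
Number of subnets: 4 = 2^2
New prefix = 27 - 2 = 25
Supernet: 32.158.245.128/25


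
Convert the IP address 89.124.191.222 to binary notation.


89 = 01011001
124 = 01111100
191 = 10111111
222 = 11011110
Binary: 01011001.01111100.10111111.11011110


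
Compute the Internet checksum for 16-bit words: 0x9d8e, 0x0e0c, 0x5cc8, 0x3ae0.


Sum all words (with carry folding):
+ 0x9d8e = 0x9d8e
+ 0x0e0c = 0xab9a
+ 0x5cc8 = 0x0863
+ 0x3ae0 = 0x4343
One's complement: ~0x4343
Checksum = 0xbcbc


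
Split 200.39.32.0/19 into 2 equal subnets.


New prefix = 19 + 1 = 20
Each subnet has 4096 addresses
  200.39.32.0/20
  200.39.48.0/20
Subnets: 200.39.32.0/20, 200.39.48.0/20


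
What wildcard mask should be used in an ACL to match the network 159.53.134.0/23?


Subnet mask: 255.255.254.0
Wildcard = 255.255.255.255 - subnet mask
255 - 255 = 0
255 - 255 = 0
255 - 254 = 1
255 - 0 = 255
Wildcard: 0.0.1.255


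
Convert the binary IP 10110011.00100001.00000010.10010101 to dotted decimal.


10110011 = 179
00100001 = 33
00000010 = 2
10010101 = 149
IP: 179.33.2.149


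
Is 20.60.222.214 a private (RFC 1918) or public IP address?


RFC 1918 private ranges:
  10.0.0.0/8 (10.0.0.0 - 10.255.255.255)
  172.16.0.0/12 (172.16.0.0 - 172.31.255.255)
  192.168.0.0/16 (192.168.0.0 - 192.168.255.255)
Public (not in any RFC 1918 range)


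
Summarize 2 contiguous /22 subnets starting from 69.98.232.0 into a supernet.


Original prefix: /22
Number of subnets: 2 = 2^1
New prefix = 22 - 1 = 21
Supernet: 69.98.232.0/21


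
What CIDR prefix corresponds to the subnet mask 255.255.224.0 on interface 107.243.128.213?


Binary: 11111111.11111111.11100000.00000000
Count leading 1s
Prefix: /19


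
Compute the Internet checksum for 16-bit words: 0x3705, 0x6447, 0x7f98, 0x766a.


Sum all words (with carry folding):
+ 0x3705 = 0x3705
+ 0x6447 = 0x9b4c
+ 0x7f98 = 0x1ae5
+ 0x766a = 0x914f
One's complement: ~0x914f
Checksum = 0x6eb0


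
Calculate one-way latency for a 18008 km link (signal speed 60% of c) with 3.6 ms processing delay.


Speed = 0.6 * 3e5 km/s = 180000 km/s
Propagation delay = 18008 / 180000 = 0.1 s = 100.0444 ms
Processing delay = 3.6 ms
Total one-way latency = 103.6444 ms


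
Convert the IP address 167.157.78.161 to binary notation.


167 = 10100111
157 = 10011101
78 = 01001110
161 = 10100001
Binary: 10100111.10011101.01001110.10100001


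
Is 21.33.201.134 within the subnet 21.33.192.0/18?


Subnet network: 21.33.192.0
Test IP AND mask: 21.33.192.0
Yes, 21.33.201.134 is in 21.33.192.0/18


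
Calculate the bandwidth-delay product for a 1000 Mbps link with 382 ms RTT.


BDP = bandwidth * RTT
= 1000 Mbps * 382 ms
= 1000 * 1e6 * 382 / 1000 bits
= 382000000 bits
= 47750000 bytes
= 46630.8594 KB
BDP = 382000000 bits (47750000 bytes)


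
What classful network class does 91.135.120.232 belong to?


First octet: 91
Binary: 01011011
0xxxxxxx -> Class A (1-126)
Class A, default mask 255.0.0.0 (/8)


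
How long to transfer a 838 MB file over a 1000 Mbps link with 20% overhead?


Effective throughput = 1000 * (1 - 20/100) = 800 Mbps
File size in Mb = 838 * 8 = 6704 Mb
Time = 6704 / 800
Time = 8.38 seconds


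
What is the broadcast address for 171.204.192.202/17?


Network: 171.204.128.0/17
Host bits = 15
Set all host bits to 1:
Broadcast: 171.204.255.255


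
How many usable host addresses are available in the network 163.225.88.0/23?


Host bits = 32 - 23 = 9
Total addresses = 2^9 = 512
Usable = total - 2 (network and broadcast)
Usable hosts: 510


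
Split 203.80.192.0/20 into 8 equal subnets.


New prefix = 20 + 3 = 23
Each subnet has 512 addresses
  203.80.192.0/23
  203.80.194.0/23
  203.80.196.0/23
  203.80.198.0/23
  203.80.200.0/23
  203.80.202.0/23
  203.80.204.0/23
  203.80.206.0/23
Subnets: 203.80.192.0/23, 203.80.194.0/23, 203.80.196.0/23, 203.80.198.0/23, 203.80.200.0/23, 203.80.202.0/23, 203.80.204.0/23, 203.80.206.0/23


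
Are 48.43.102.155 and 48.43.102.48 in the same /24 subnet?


Mask: 255.255.255.0
48.43.102.155 AND mask = 48.43.102.0
48.43.102.48 AND mask = 48.43.102.0
Yes, same subnet (48.43.102.0)


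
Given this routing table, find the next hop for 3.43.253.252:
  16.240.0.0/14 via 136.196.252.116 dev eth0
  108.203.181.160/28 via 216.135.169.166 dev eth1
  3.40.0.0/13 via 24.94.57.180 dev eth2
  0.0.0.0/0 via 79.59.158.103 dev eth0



Longest prefix match for 3.43.253.252:
  /14 16.240.0.0: no
  /28 108.203.181.160: no
  /13 3.40.0.0: MATCH
  /0 0.0.0.0: MATCH
Selected: next-hop 24.94.57.180 via eth2 (matched /13)


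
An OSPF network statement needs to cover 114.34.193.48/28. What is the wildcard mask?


Subnet mask: 255.255.255.240
Wildcard = 255.255.255.255 - subnet mask
255 - 255 = 0
255 - 255 = 0
255 - 255 = 0
255 - 240 = 15
Wildcard: 0.0.0.15


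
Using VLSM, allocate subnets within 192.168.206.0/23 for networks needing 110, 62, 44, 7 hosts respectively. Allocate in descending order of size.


110 hosts -> /25 (126 usable): 192.168.206.0/25
62 hosts -> /26 (62 usable): 192.168.206.128/26
44 hosts -> /26 (62 usable): 192.168.206.192/26
7 hosts -> /28 (14 usable): 192.168.207.0/28
Allocation: 192.168.206.0/25 (110 hosts, 126 usable); 192.168.206.128/26 (62 hosts, 62 usable); 192.168.206.192/26 (44 hosts, 62 usable); 192.168.207.0/28 (7 hosts, 14 usable)


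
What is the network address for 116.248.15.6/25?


IP:   01110100.11111000.00001111.00000110
Mask: 11111111.11111111.11111111.10000000
AND operation:
Net:  01110100.11111000.00001111.00000000
Network: 116.248.15.0/25


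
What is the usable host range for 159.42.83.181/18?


Network: 159.42.64.0
Broadcast: 159.42.127.255
First usable = network + 1
Last usable = broadcast - 1
Range: 159.42.64.1 to 159.42.127.254


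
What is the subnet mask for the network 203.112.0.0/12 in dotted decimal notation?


/12 means 12 network bits, 20 host bits
Binary: 11111111111100000000000000000000
Mask: 255.240.0.0


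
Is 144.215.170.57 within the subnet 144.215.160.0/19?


Subnet network: 144.215.160.0
Test IP AND mask: 144.215.160.0
Yes, 144.215.170.57 is in 144.215.160.0/19


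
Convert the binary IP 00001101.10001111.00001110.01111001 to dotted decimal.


00001101 = 13
10001111 = 143
00001110 = 14
01111001 = 121
IP: 13.143.14.121


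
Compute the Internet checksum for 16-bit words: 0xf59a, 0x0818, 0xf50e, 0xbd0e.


Sum all words (with carry folding):
+ 0xf59a = 0xf59a
+ 0x0818 = 0xfdb2
+ 0xf50e = 0xf2c1
+ 0xbd0e = 0xafd0
One's complement: ~0xafd0
Checksum = 0x502f


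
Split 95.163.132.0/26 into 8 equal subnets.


New prefix = 26 + 3 = 29
Each subnet has 8 addresses
  95.163.132.0/29
  95.163.132.8/29
  95.163.132.16/29
  95.163.132.24/29
  95.163.132.32/29
  95.163.132.40/29
  95.163.132.48/29
  95.163.132.56/29
Subnets: 95.163.132.0/29, 95.163.132.8/29, 95.163.132.16/29, 95.163.132.24/29, 95.163.132.32/29, 95.163.132.40/29, 95.163.132.48/29, 95.163.132.56/29


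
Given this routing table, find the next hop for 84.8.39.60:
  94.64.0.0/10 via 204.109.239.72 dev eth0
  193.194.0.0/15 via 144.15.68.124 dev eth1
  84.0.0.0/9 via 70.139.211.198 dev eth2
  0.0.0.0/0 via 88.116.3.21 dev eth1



Longest prefix match for 84.8.39.60:
  /10 94.64.0.0: no
  /15 193.194.0.0: no
  /9 84.0.0.0: MATCH
  /0 0.0.0.0: MATCH
Selected: next-hop 70.139.211.198 via eth2 (matched /9)


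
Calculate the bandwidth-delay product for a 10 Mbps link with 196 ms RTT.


BDP = bandwidth * RTT
= 10 Mbps * 196 ms
= 10 * 1e6 * 196 / 1000 bits
= 1960000 bits
= 245000 bytes
= 239.2578 KB
BDP = 1960000 bits (245000 bytes)


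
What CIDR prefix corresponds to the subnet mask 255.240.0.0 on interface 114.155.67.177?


Binary: 11111111.11110000.00000000.00000000
Count leading 1s
Prefix: /12


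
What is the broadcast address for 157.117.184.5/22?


Network: 157.117.184.0/22
Host bits = 10
Set all host bits to 1:
Broadcast: 157.117.187.255


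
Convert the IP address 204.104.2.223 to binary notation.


204 = 11001100
104 = 01101000
2 = 00000010
223 = 11011111
Binary: 11001100.01101000.00000010.11011111


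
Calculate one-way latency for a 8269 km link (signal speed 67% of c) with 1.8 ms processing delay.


Speed = 0.67 * 3e5 km/s = 201000 km/s
Propagation delay = 8269 / 201000 = 0.0411 s = 41.1393 ms
Processing delay = 1.8 ms
Total one-way latency = 42.9393 ms


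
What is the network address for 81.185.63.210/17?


IP:   01010001.10111001.00111111.11010010
Mask: 11111111.11111111.10000000.00000000
AND operation:
Net:  01010001.10111001.00000000.00000000
Network: 81.185.0.0/17


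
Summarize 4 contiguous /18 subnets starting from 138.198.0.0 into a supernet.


Original prefix: /18
Number of subnets: 4 = 2^2
New prefix = 18 - 2 = 16
Supernet: 138.198.0.0/16


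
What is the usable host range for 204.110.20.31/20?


Network: 204.110.16.0
Broadcast: 204.110.31.255
First usable = network + 1
Last usable = broadcast - 1
Range: 204.110.16.1 to 204.110.31.254


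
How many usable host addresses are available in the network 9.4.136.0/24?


Host bits = 32 - 24 = 8
Total addresses = 2^8 = 256
Usable = total - 2 (network and broadcast)
Usable hosts: 254


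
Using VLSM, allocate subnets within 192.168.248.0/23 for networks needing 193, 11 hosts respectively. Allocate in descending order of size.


193 hosts -> /24 (254 usable): 192.168.248.0/24
11 hosts -> /28 (14 usable): 192.168.249.0/28
Allocation: 192.168.248.0/24 (193 hosts, 254 usable); 192.168.249.0/28 (11 hosts, 14 usable)


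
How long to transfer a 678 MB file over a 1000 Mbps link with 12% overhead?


Effective throughput = 1000 * (1 - 12/100) = 880 Mbps
File size in Mb = 678 * 8 = 5424 Mb
Time = 5424 / 880
Time = 6.1636 seconds


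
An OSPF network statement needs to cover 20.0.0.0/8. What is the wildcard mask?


Subnet mask: 255.0.0.0
Wildcard = 255.255.255.255 - subnet mask
255 - 255 = 0
255 - 0 = 255
255 - 0 = 255
255 - 0 = 255
Wildcard: 0.255.255.255


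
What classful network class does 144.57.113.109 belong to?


First octet: 144
Binary: 10010000
10xxxxxx -> Class B (128-191)
Class B, default mask 255.255.0.0 (/16)


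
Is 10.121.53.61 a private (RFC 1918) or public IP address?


RFC 1918 private ranges:
  10.0.0.0/8 (10.0.0.0 - 10.255.255.255)
  172.16.0.0/12 (172.16.0.0 - 172.31.255.255)
  192.168.0.0/16 (192.168.0.0 - 192.168.255.255)
Private (in 10.0.0.0/8)


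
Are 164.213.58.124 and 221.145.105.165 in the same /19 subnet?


Mask: 255.255.224.0
164.213.58.124 AND mask = 164.213.32.0
221.145.105.165 AND mask = 221.145.96.0
No, different subnets (164.213.32.0 vs 221.145.96.0)


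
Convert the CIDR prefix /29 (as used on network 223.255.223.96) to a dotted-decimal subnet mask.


/29 means 29 network bits, 3 host bits
Binary: 11111111111111111111111111111000
Mask: 255.255.255.248


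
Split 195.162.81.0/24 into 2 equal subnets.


New prefix = 24 + 1 = 25
Each subnet has 128 addresses
  195.162.81.0/25
  195.162.81.128/25
Subnets: 195.162.81.0/25, 195.162.81.128/25


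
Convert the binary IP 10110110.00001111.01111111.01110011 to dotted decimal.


10110110 = 182
00001111 = 15
01111111 = 127
01110011 = 115
IP: 182.15.127.115


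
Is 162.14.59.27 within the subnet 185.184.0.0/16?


Subnet network: 185.184.0.0
Test IP AND mask: 162.14.0.0
No, 162.14.59.27 is not in 185.184.0.0/16


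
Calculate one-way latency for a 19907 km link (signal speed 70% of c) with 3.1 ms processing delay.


Speed = 0.7 * 3e5 km/s = 210000 km/s
Propagation delay = 19907 / 210000 = 0.0948 s = 94.7952 ms
Processing delay = 3.1 ms
Total one-way latency = 97.8952 ms


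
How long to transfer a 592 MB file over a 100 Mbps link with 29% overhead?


Effective throughput = 100 * (1 - 29/100) = 71 Mbps
File size in Mb = 592 * 8 = 4736 Mb
Time = 4736 / 71
Time = 66.7042 seconds


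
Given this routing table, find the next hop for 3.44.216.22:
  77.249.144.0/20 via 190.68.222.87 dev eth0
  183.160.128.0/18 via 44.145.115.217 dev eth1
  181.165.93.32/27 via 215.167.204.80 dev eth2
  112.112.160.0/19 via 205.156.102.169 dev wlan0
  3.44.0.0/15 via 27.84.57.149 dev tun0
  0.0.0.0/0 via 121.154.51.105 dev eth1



Longest prefix match for 3.44.216.22:
  /20 77.249.144.0: no
  /18 183.160.128.0: no
  /27 181.165.93.32: no
  /19 112.112.160.0: no
  /15 3.44.0.0: MATCH
  /0 0.0.0.0: MATCH
Selected: next-hop 27.84.57.149 via tun0 (matched /15)


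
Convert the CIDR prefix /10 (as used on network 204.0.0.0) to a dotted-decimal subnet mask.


/10 means 10 network bits, 22 host bits
Binary: 11111111110000000000000000000000
Mask: 255.192.0.0


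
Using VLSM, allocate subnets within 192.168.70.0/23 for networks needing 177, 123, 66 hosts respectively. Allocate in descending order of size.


177 hosts -> /24 (254 usable): 192.168.70.0/24
123 hosts -> /25 (126 usable): 192.168.71.0/25
66 hosts -> /25 (126 usable): 192.168.71.128/25
Allocation: 192.168.70.0/24 (177 hosts, 254 usable); 192.168.71.0/25 (123 hosts, 126 usable); 192.168.71.128/25 (66 hosts, 126 usable)


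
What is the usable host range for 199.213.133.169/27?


Network: 199.213.133.160
Broadcast: 199.213.133.191
First usable = network + 1
Last usable = broadcast - 1
Range: 199.213.133.161 to 199.213.133.190


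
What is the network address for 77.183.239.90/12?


IP:   01001101.10110111.11101111.01011010
Mask: 11111111.11110000.00000000.00000000
AND operation:
Net:  01001101.10110000.00000000.00000000
Network: 77.176.0.0/12


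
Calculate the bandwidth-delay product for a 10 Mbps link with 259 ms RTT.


BDP = bandwidth * RTT
= 10 Mbps * 259 ms
= 10 * 1e6 * 259 / 1000 bits
= 2590000 bits
= 323750 bytes
= 316.1621 KB
BDP = 2590000 bits (323750 bytes)


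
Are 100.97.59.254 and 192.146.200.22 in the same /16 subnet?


Mask: 255.255.0.0
100.97.59.254 AND mask = 100.97.0.0
192.146.200.22 AND mask = 192.146.0.0
No, different subnets (100.97.0.0 vs 192.146.0.0)


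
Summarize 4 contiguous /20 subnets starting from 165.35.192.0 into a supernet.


Original prefix: /20
Number of subnets: 4 = 2^2
New prefix = 20 - 2 = 18
Supernet: 165.35.192.0/18


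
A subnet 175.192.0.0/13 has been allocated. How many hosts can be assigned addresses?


Host bits = 32 - 13 = 19
Total addresses = 2^19 = 524288
Usable = total - 2 (network and broadcast)
Usable hosts: 524286


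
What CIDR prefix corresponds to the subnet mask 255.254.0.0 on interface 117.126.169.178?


Binary: 11111111.11111110.00000000.00000000
Count leading 1s
Prefix: /15


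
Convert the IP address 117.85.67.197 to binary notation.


117 = 01110101
85 = 01010101
67 = 01000011
197 = 11000101
Binary: 01110101.01010101.01000011.11000101


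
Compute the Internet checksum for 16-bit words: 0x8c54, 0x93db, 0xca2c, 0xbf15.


Sum all words (with carry folding):
+ 0x8c54 = 0x8c54
+ 0x93db = 0x2030
+ 0xca2c = 0xea5c
+ 0xbf15 = 0xa972
One's complement: ~0xa972
Checksum = 0x568d


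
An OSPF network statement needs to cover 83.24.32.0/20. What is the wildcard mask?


Subnet mask: 255.255.240.0
Wildcard = 255.255.255.255 - subnet mask
255 - 255 = 0
255 - 255 = 0
255 - 240 = 15
255 - 0 = 255
Wildcard: 0.0.15.255


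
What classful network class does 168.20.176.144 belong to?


First octet: 168
Binary: 10101000
10xxxxxx -> Class B (128-191)
Class B, default mask 255.255.0.0 (/16)


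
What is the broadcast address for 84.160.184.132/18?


Network: 84.160.128.0/18
Host bits = 14
Set all host bits to 1:
Broadcast: 84.160.191.255


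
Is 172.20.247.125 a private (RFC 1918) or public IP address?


RFC 1918 private ranges:
  10.0.0.0/8 (10.0.0.0 - 10.255.255.255)
  172.16.0.0/12 (172.16.0.0 - 172.31.255.255)
  192.168.0.0/16 (192.168.0.0 - 192.168.255.255)
Private (in 172.16.0.0/12)


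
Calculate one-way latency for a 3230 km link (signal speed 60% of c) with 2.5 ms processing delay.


Speed = 0.6 * 3e5 km/s = 180000 km/s
Propagation delay = 3230 / 180000 = 0.0179 s = 17.9444 ms
Processing delay = 2.5 ms
Total one-way latency = 20.4444 ms


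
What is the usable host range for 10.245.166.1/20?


Network: 10.245.160.0
Broadcast: 10.245.175.255
First usable = network + 1
Last usable = broadcast - 1
Range: 10.245.160.1 to 10.245.175.254


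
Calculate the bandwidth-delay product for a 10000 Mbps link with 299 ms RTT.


BDP = bandwidth * RTT
= 10000 Mbps * 299 ms
= 10000 * 1e6 * 299 / 1000 bits
= 2990000000 bits
= 373750000 bytes
= 364990.2344 KB
BDP = 2990000000 bits (373750000 bytes)


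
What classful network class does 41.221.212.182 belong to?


First octet: 41
Binary: 00101001
0xxxxxxx -> Class A (1-126)
Class A, default mask 255.0.0.0 (/8)


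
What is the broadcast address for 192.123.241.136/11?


Network: 192.96.0.0/11
Host bits = 21
Set all host bits to 1:
Broadcast: 192.127.255.255


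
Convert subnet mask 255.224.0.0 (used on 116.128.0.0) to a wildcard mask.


Subnet mask: 255.224.0.0
Wildcard = 255.255.255.255 - subnet mask
255 - 255 = 0
255 - 224 = 31
255 - 0 = 255
255 - 0 = 255
Wildcard: 0.31.255.255


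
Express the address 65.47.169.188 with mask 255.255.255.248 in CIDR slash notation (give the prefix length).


Binary: 11111111.11111111.11111111.11111000
Count leading 1s
Prefix: /29


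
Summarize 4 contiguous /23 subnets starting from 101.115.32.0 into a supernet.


Original prefix: /23
Number of subnets: 4 = 2^2
New prefix = 23 - 2 = 21
Supernet: 101.115.32.0/21


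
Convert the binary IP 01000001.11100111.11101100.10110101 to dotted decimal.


01000001 = 65
11100111 = 231
11101100 = 236
10110101 = 181
IP: 65.231.236.181


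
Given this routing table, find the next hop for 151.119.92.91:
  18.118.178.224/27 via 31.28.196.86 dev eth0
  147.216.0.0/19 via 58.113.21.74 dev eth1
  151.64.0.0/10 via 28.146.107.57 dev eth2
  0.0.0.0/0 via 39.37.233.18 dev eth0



Longest prefix match for 151.119.92.91:
  /27 18.118.178.224: no
  /19 147.216.0.0: no
  /10 151.64.0.0: MATCH
  /0 0.0.0.0: MATCH
Selected: next-hop 28.146.107.57 via eth2 (matched /10)


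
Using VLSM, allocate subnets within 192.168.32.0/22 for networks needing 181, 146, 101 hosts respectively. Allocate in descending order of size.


181 hosts -> /24 (254 usable): 192.168.32.0/24
146 hosts -> /24 (254 usable): 192.168.33.0/24
101 hosts -> /25 (126 usable): 192.168.34.0/25
Allocation: 192.168.32.0/24 (181 hosts, 254 usable); 192.168.33.0/24 (146 hosts, 254 usable); 192.168.34.0/25 (101 hosts, 126 usable)


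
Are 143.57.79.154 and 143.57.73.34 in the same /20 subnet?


Mask: 255.255.240.0
143.57.79.154 AND mask = 143.57.64.0
143.57.73.34 AND mask = 143.57.64.0
Yes, same subnet (143.57.64.0)


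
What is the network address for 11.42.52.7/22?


IP:   00001011.00101010.00110100.00000111
Mask: 11111111.11111111.11111100.00000000
AND operation:
Net:  00001011.00101010.00110100.00000000
Network: 11.42.52.0/22


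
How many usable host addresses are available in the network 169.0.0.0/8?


Host bits = 32 - 8 = 24
Total addresses = 2^24 = 16777216
Usable = total - 2 (network and broadcast)
Usable hosts: 16777214


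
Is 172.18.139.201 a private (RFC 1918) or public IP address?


RFC 1918 private ranges:
  10.0.0.0/8 (10.0.0.0 - 10.255.255.255)
  172.16.0.0/12 (172.16.0.0 - 172.31.255.255)
  192.168.0.0/16 (192.168.0.0 - 192.168.255.255)
Private (in 172.16.0.0/12)


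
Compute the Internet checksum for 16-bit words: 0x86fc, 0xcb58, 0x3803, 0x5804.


Sum all words (with carry folding):
+ 0x86fc = 0x86fc
+ 0xcb58 = 0x5255
+ 0x3803 = 0x8a58
+ 0x5804 = 0xe25c
One's complement: ~0xe25c
Checksum = 0x1da3


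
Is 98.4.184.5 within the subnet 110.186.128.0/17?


Subnet network: 110.186.128.0
Test IP AND mask: 98.4.128.0
No, 98.4.184.5 is not in 110.186.128.0/17


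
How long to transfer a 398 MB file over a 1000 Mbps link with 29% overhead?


Effective throughput = 1000 * (1 - 29/100) = 710 Mbps
File size in Mb = 398 * 8 = 3184 Mb
Time = 3184 / 710
Time = 4.4845 seconds


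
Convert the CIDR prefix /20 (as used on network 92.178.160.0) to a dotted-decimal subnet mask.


/20 means 20 network bits, 12 host bits
Binary: 11111111111111111111000000000000
Mask: 255.255.240.0


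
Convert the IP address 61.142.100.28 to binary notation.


61 = 00111101
142 = 10001110
100 = 01100100
28 = 00011100
Binary: 00111101.10001110.01100100.00011100


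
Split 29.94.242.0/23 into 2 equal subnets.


New prefix = 23 + 1 = 24
Each subnet has 256 addresses
  29.94.242.0/24
  29.94.243.0/24
Subnets: 29.94.242.0/24, 29.94.243.0/24


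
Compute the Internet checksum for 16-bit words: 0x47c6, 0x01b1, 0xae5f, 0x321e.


Sum all words (with carry folding):
+ 0x47c6 = 0x47c6
+ 0x01b1 = 0x4977
+ 0xae5f = 0xf7d6
+ 0x321e = 0x29f5
One's complement: ~0x29f5
Checksum = 0xd60a


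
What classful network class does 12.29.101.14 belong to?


First octet: 12
Binary: 00001100
0xxxxxxx -> Class A (1-126)
Class A, default mask 255.0.0.0 (/8)


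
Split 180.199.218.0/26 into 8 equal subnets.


New prefix = 26 + 3 = 29
Each subnet has 8 addresses
  180.199.218.0/29
  180.199.218.8/29
  180.199.218.16/29
  180.199.218.24/29
  180.199.218.32/29
  180.199.218.40/29
  180.199.218.48/29
  180.199.218.56/29
Subnets: 180.199.218.0/29, 180.199.218.8/29, 180.199.218.16/29, 180.199.218.24/29, 180.199.218.32/29, 180.199.218.40/29, 180.199.218.48/29, 180.199.218.56/29


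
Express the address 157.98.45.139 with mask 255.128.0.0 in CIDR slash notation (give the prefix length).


Binary: 11111111.10000000.00000000.00000000
Count leading 1s
Prefix: /9


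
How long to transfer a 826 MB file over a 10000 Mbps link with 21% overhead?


Effective throughput = 10000 * (1 - 21/100) = 7900 Mbps
File size in Mb = 826 * 8 = 6608 Mb
Time = 6608 / 7900
Time = 0.8365 seconds


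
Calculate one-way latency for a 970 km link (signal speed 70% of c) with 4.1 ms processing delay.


Speed = 0.7 * 3e5 km/s = 210000 km/s
Propagation delay = 970 / 210000 = 0.0046 s = 4.619 ms
Processing delay = 4.1 ms
Total one-way latency = 8.719 ms


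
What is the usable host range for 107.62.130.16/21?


Network: 107.62.128.0
Broadcast: 107.62.135.255
First usable = network + 1
Last usable = broadcast - 1
Range: 107.62.128.1 to 107.62.135.254


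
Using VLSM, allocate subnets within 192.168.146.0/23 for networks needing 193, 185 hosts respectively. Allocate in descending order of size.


193 hosts -> /24 (254 usable): 192.168.146.0/24
185 hosts -> /24 (254 usable): 192.168.147.0/24
Allocation: 192.168.146.0/24 (193 hosts, 254 usable); 192.168.147.0/24 (185 hosts, 254 usable)


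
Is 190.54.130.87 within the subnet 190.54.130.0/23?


Subnet network: 190.54.130.0
Test IP AND mask: 190.54.130.0
Yes, 190.54.130.87 is in 190.54.130.0/23


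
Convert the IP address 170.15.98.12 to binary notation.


170 = 10101010
15 = 00001111
98 = 01100010
12 = 00001100
Binary: 10101010.00001111.01100010.00001100


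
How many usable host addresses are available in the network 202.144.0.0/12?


Host bits = 32 - 12 = 20
Total addresses = 2^20 = 1048576
Usable = total - 2 (network and broadcast)
Usable hosts: 1048574


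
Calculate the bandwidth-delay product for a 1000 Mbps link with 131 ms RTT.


BDP = bandwidth * RTT
= 1000 Mbps * 131 ms
= 1000 * 1e6 * 131 / 1000 bits
= 131000000 bits
= 16375000 bytes
= 15991.2109 KB
BDP = 131000000 bits (16375000 bytes)


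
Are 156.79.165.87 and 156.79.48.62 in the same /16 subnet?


Mask: 255.255.0.0
156.79.165.87 AND mask = 156.79.0.0
156.79.48.62 AND mask = 156.79.0.0
Yes, same subnet (156.79.0.0)


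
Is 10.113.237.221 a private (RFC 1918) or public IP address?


RFC 1918 private ranges:
  10.0.0.0/8 (10.0.0.0 - 10.255.255.255)
  172.16.0.0/12 (172.16.0.0 - 172.31.255.255)
  192.168.0.0/16 (192.168.0.0 - 192.168.255.255)
Private (in 10.0.0.0/8)


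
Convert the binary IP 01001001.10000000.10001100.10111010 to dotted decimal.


01001001 = 73
10000000 = 128
10001100 = 140
10111010 = 186
IP: 73.128.140.186


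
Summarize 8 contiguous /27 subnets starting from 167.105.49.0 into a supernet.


Original prefix: /27
Number of subnets: 8 = 2^3
New prefix = 27 - 3 = 24
Supernet: 167.105.49.0/24


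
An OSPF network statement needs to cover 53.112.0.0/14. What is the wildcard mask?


Subnet mask: 255.252.0.0
Wildcard = 255.255.255.255 - subnet mask
255 - 255 = 0
255 - 252 = 3
255 - 0 = 255
255 - 0 = 255
Wildcard: 0.3.255.255


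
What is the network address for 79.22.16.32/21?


IP:   01001111.00010110.00010000.00100000
Mask: 11111111.11111111.11111000.00000000
AND operation:
Net:  01001111.00010110.00010000.00000000
Network: 79.22.16.0/21


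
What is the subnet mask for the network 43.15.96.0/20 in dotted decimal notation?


/20 means 20 network bits, 12 host bits
Binary: 11111111111111111111000000000000
Mask: 255.255.240.0


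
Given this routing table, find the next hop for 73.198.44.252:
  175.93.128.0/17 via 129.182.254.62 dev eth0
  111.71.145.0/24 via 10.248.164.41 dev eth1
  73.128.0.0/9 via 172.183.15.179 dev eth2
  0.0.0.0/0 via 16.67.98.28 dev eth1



Longest prefix match for 73.198.44.252:
  /17 175.93.128.0: no
  /24 111.71.145.0: no
  /9 73.128.0.0: MATCH
  /0 0.0.0.0: MATCH
Selected: next-hop 172.183.15.179 via eth2 (matched /9)


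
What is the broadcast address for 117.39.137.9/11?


Network: 117.32.0.0/11
Host bits = 21
Set all host bits to 1:
Broadcast: 117.63.255.255


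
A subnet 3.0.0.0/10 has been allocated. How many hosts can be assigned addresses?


Host bits = 32 - 10 = 22
Total addresses = 2^22 = 4194304
Usable = total - 2 (network and broadcast)
Usable hosts: 4194302


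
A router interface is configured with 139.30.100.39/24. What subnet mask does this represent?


/24 means 24 network bits, 8 host bits
Binary: 11111111111111111111111100000000
Mask: 255.255.255.0


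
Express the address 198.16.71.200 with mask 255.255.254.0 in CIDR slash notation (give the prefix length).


Binary: 11111111.11111111.11111110.00000000
Count leading 1s
Prefix: /23


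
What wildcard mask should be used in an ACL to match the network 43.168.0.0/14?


Subnet mask: 255.252.0.0
Wildcard = 255.255.255.255 - subnet mask
255 - 255 = 0
255 - 252 = 3
255 - 0 = 255
255 - 0 = 255
Wildcard: 0.3.255.255


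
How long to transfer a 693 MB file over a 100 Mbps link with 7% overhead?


Effective throughput = 100 * (1 - 7/100) = 93 Mbps
File size in Mb = 693 * 8 = 5544 Mb
Time = 5544 / 93
Time = 59.6129 seconds


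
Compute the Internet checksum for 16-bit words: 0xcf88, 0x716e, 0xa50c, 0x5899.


Sum all words (with carry folding):
+ 0xcf88 = 0xcf88
+ 0x716e = 0x40f7
+ 0xa50c = 0xe603
+ 0x5899 = 0x3e9d
One's complement: ~0x3e9d
Checksum = 0xc162


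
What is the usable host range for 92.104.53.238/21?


Network: 92.104.48.0
Broadcast: 92.104.55.255
First usable = network + 1
Last usable = broadcast - 1
Range: 92.104.48.1 to 92.104.55.254


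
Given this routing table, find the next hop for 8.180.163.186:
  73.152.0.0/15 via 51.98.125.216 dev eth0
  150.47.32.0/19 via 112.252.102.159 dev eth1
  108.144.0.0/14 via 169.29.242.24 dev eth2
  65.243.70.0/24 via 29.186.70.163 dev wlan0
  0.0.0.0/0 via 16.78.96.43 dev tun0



Longest prefix match for 8.180.163.186:
  /15 73.152.0.0: no
  /19 150.47.32.0: no
  /14 108.144.0.0: no
  /24 65.243.70.0: no
  /0 0.0.0.0: MATCH
Selected: next-hop 16.78.96.43 via tun0 (matched /0)


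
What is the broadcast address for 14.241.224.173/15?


Network: 14.240.0.0/15
Host bits = 17
Set all host bits to 1:
Broadcast: 14.241.255.255


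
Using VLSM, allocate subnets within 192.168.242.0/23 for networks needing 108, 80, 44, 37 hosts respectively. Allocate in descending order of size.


108 hosts -> /25 (126 usable): 192.168.242.0/25
80 hosts -> /25 (126 usable): 192.168.242.128/25
44 hosts -> /26 (62 usable): 192.168.243.0/26
37 hosts -> /26 (62 usable): 192.168.243.64/26
Allocation: 192.168.242.0/25 (108 hosts, 126 usable); 192.168.242.128/25 (80 hosts, 126 usable); 192.168.243.0/26 (44 hosts, 62 usable); 192.168.243.64/26 (37 hosts, 62 usable)


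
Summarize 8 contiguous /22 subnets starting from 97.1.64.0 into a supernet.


Original prefix: /22
Number of subnets: 8 = 2^3
New prefix = 22 - 3 = 19
Supernet: 97.1.64.0/19


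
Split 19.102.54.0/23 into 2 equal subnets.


New prefix = 23 + 1 = 24
Each subnet has 256 addresses
  19.102.54.0/24
  19.102.55.0/24
Subnets: 19.102.54.0/24, 19.102.55.0/24


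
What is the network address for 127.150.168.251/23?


IP:   01111111.10010110.10101000.11111011
Mask: 11111111.11111111.11111110.00000000
AND operation:
Net:  01111111.10010110.10101000.00000000
Network: 127.150.168.0/23


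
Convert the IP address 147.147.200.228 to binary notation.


147 = 10010011
147 = 10010011
200 = 11001000
228 = 11100100
Binary: 10010011.10010011.11001000.11100100


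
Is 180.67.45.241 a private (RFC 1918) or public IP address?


RFC 1918 private ranges:
  10.0.0.0/8 (10.0.0.0 - 10.255.255.255)
  172.16.0.0/12 (172.16.0.0 - 172.31.255.255)
  192.168.0.0/16 (192.168.0.0 - 192.168.255.255)
Public (not in any RFC 1918 range)


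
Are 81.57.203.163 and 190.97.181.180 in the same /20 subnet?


Mask: 255.255.240.0
81.57.203.163 AND mask = 81.57.192.0
190.97.181.180 AND mask = 190.97.176.0
No, different subnets (81.57.192.0 vs 190.97.176.0)


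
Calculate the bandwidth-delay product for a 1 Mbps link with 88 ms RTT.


BDP = bandwidth * RTT
= 1 Mbps * 88 ms
= 1 * 1e6 * 88 / 1000 bits
= 88000 bits
= 11000 bytes
= 10.7422 KB
BDP = 88000 bits (11000 bytes)


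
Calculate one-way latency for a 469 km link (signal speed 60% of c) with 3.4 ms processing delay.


Speed = 0.6 * 3e5 km/s = 180000 km/s
Propagation delay = 469 / 180000 = 0.0026 s = 2.6056 ms
Processing delay = 3.4 ms
Total one-way latency = 6.0056 ms


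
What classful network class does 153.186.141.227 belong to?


First octet: 153
Binary: 10011001
10xxxxxx -> Class B (128-191)
Class B, default mask 255.255.0.0 (/16)


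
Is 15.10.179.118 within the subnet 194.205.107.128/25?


Subnet network: 194.205.107.128
Test IP AND mask: 15.10.179.0
No, 15.10.179.118 is not in 194.205.107.128/25


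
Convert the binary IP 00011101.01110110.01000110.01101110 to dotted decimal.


00011101 = 29
01110110 = 118
01000110 = 70
01101110 = 110
IP: 29.118.70.110


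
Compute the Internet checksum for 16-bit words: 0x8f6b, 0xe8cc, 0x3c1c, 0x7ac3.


Sum all words (with carry folding):
+ 0x8f6b = 0x8f6b
+ 0xe8cc = 0x7838
+ 0x3c1c = 0xb454
+ 0x7ac3 = 0x2f18
One's complement: ~0x2f18
Checksum = 0xd0e7


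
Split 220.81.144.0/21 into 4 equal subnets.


New prefix = 21 + 2 = 23
Each subnet has 512 addresses
  220.81.144.0/23
  220.81.146.0/23
  220.81.148.0/23
  220.81.150.0/23
Subnets: 220.81.144.0/23, 220.81.146.0/23, 220.81.148.0/23, 220.81.150.0/23


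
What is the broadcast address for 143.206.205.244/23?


Network: 143.206.204.0/23
Host bits = 9
Set all host bits to 1:
Broadcast: 143.206.205.255


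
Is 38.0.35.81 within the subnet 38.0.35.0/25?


Subnet network: 38.0.35.0
Test IP AND mask: 38.0.35.0
Yes, 38.0.35.81 is in 38.0.35.0/25


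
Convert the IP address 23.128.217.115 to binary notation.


23 = 00010111
128 = 10000000
217 = 11011001
115 = 01110011
Binary: 00010111.10000000.11011001.01110011


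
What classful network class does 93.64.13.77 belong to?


First octet: 93
Binary: 01011101
0xxxxxxx -> Class A (1-126)
Class A, default mask 255.0.0.0 (/8)


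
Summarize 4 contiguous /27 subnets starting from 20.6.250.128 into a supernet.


Original prefix: /27
Number of subnets: 4 = 2^2
New prefix = 27 - 2 = 25
Supernet: 20.6.250.128/25


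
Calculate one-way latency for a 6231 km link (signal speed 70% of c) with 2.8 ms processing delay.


Speed = 0.7 * 3e5 km/s = 210000 km/s
Propagation delay = 6231 / 210000 = 0.0297 s = 29.6714 ms
Processing delay = 2.8 ms
Total one-way latency = 32.4714 ms


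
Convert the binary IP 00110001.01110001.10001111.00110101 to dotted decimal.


00110001 = 49
01110001 = 113
10001111 = 143
00110101 = 53
IP: 49.113.143.53


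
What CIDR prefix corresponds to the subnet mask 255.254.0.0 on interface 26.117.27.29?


Binary: 11111111.11111110.00000000.00000000
Count leading 1s
Prefix: /15
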